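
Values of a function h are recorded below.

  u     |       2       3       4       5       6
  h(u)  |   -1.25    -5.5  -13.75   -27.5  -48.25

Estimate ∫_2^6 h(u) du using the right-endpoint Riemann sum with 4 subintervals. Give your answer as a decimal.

Δu = 1.
Sum = 1·[(-5.5) + (-13.75) + (-27.5) + (-48.25)] = -95.

-95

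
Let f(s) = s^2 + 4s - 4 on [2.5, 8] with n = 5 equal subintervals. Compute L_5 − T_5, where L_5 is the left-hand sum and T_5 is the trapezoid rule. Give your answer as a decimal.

L_5 = 216.205.
T_5 = 260.0675.
L_5 − T_5 = -43.8625.

-43.8625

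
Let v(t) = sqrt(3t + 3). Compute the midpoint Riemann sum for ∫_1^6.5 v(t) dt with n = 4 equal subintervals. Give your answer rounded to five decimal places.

Δt = (6.5 − 1)/4 = 1.375.
Midpoints: 1.6875, 3.0625, 4.4375, 5.8125.
v(1.6875) ≈ 2.83945, v(3.0625) ≈ 3.49106, v(4.4375) ≈ 4.03887, v(5.8125) ≈ 4.52079.
Sum = Δt · [v(1.6875) + v(3.0625) + v(4.4375) + v(5.8125)].
Sum ≈ 20.47399.

20.47399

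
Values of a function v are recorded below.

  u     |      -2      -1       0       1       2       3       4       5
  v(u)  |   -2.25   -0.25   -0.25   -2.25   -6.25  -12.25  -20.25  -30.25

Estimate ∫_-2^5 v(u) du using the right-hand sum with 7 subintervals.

-71.75

Δu = 1.
Sum = 1·[(-0.25) + (-0.25) + (-2.25) + (-6.25) + (-12.25) + (-20.25) + (-30.25)] = -71.75.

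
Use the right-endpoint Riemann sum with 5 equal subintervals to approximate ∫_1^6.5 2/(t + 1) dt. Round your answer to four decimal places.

Δt = (6.5 − 1)/5 = 1.1.
Right endpoints: 2.1, 3.2, 4.3, 5.4, 6.5.
f(2.1) = 20/31, f(3.2) = 10/21, f(4.3) = 20/53, f(5.4) = 0.3125, f(6.5) = 4/15.
Sum = Δt · [f(2.1) + f(3.2) + f(4.3) + f(5.4) + f(6.5)].
Sum ≈ 2.2857.

2.2857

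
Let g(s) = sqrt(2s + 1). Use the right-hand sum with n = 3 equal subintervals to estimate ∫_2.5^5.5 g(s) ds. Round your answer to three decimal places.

Δs = (5.5 − 2.5)/3 = 1.
Right endpoints: 3.5, 4.5, 5.5.
g(3.5) ≈ 2.828, g(4.5) ≈ 3.162, g(5.5) ≈ 3.464.
Sum = Δs · [g(3.5) + g(4.5) + g(5.5)].
Sum ≈ 9.455.

9.455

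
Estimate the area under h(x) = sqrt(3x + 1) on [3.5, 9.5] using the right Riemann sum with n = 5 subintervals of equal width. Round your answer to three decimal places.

Δx = (9.5 − 3.5)/5 = 1.2.
Right endpoints: 4.7, 5.9, 7.1, 8.3, 9.5.
h(4.7) ≈ 3.886, h(5.9) ≈ 4.324, h(7.1) ≈ 4.722, h(8.3) ≈ 5.089, h(9.5) ≈ 5.431.
Sum = Δx · [h(4.7) + h(5.9) + h(7.1) + h(8.3) + h(9.5)].
Sum ≈ 28.144.

28.144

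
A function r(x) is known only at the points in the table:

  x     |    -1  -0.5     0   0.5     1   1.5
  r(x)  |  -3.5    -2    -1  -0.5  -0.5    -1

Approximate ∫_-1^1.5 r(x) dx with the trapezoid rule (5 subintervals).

-3.125

Δx = 0.5.
T_5 = (0.5/2)·[(-3.5) + 2·(-2) + 2·(-1) + 2·(-0.5) + 2·(-0.5) + (-1)] = -3.125.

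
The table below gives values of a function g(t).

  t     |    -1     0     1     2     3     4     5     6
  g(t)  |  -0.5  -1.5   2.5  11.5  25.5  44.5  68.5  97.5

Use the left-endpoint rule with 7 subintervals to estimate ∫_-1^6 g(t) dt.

Δt = 1.
Sum = 1·[(-0.5) + (-1.5) + 2.5 + 11.5 + 25.5 + 44.5 + 68.5] = 150.5.

150.5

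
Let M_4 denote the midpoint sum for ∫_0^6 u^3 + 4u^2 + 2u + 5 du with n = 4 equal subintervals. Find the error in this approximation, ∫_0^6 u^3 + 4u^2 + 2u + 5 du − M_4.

14.625

Exact integral: ∫_0^6 f(u) du = 678.
M_4 = 663.375.
Error = 678 − 663.375 = 14.625.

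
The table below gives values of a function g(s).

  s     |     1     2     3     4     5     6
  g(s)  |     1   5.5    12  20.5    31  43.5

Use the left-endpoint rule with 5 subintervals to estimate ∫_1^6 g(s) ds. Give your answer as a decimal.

70

Δs = 1.
Sum = 1·[1 + 5.5 + 12 + 20.5 + 31] = 70.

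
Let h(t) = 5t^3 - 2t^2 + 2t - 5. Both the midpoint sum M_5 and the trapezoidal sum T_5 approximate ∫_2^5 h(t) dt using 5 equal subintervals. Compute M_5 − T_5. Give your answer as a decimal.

M_5 = 684.705.
T_5 = 698.34.
M_5 − T_5 = -13.635.

-13.635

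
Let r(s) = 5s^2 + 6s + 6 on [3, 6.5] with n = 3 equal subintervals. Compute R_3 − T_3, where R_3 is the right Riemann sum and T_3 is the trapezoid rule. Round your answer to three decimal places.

109.229

R_3 ≈ 646.65741.
T_3 ≈ 537.42824.
R_3 − T_3 ≈ 109.229.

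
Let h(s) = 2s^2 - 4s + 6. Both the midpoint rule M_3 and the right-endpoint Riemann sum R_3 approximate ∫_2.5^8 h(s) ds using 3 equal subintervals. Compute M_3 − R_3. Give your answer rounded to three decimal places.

M_3 ≈ 245.33565.
R_3 ≈ 340.28704.
M_3 − R_3 ≈ -94.951.

-94.951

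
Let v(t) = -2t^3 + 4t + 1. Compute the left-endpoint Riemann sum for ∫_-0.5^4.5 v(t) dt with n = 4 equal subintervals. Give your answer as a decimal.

Δt = (4.5 − (-0.5))/4 = 1.25.
Left endpoints: -0.5, 0.75, 2, 3.25.
v(-0.5) = -0.75, v(0.75) = 3.15625, v(2) = -7, v(3.25) = -54.65625.
Sum = Δt · [v(-0.5) + v(0.75) + v(2) + v(3.25)].
Sum = -74.0625.

-74.0625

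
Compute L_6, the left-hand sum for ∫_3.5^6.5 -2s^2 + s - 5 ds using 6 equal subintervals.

Δs = (6.5 − 3.5)/6 = 0.5.
Left endpoints: 3.5, 4, 4.5, 5, 5.5, 6.
f(3.5) = -26, f(4) = -33, f(4.5) = -41, f(5) = -50, f(5.5) = -60, f(6) = -71.
Sum = Δs · [f(3.5) + f(4) + f(4.5) + ...].
Sum = -140.5.

-140.5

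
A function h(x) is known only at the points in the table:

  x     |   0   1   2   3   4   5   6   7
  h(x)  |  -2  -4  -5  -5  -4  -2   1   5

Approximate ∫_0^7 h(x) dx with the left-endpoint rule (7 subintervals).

-21

Δx = 1.
Sum = 1·[(-2) + (-4) + (-5) + (-5) + (-4) + (-2) + 1] = -21.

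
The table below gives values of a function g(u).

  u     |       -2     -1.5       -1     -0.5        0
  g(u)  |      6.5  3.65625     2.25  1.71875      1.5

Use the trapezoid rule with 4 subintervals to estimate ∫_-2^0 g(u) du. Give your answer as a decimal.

Δu = 0.5.
T_4 = (0.5/2)·[6.5 + 2·3.65625 + 2·2.25 + 2·1.71875 + 1.5] = 5.8125.

5.8125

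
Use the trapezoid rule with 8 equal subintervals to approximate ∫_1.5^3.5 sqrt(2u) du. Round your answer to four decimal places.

Δu = (3.5 − 1.5)/8 = 0.25.
f(1.5) ≈ 1.7321, f(1.75) ≈ 1.8708, f(2) ≈ 2.0000, f(2.25) ≈ 2.1213, f(2.5) ≈ 2.2361, f(2.75) ≈ 2.3452, f(3) ≈ 2.4495, f(3.25) ≈ 2.5495, f(3.5) ≈ 2.6458.
T_8 = (Δu/2)·[f(u_0) + 2f(u_1) + ... + 2f(u_{7}) + f(u_8)].
Sum ≈ 4.4403.

4.4403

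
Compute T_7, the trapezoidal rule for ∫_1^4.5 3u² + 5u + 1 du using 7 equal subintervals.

Δu = (4.5 − 1)/7 = 0.5.
f(1) = 9, f(1.5) = 15.25, f(2) = 23, f(2.5) = 32.25, f(3) = 43, f(3.5) = 55.25, f(4) = 69, f(4.5) = 84.25.
T_7 = (Δu/2)·[f(u_0) + 2f(u_1) + ... + 2f(u_{6}) + f(u_7)].
Sum = 142.1875.

142.1875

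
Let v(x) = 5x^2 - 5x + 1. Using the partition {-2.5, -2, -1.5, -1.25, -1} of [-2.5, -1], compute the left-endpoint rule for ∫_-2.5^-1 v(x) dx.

Subinterval widths: 0.5, 0.5, 0.25, 0.25.
Left endpoints: -2.5, -2, -1.5, -1.25.
v(-2.5) = 44.75, v(-2) = 31, v(-1.5) = 19.75, v(-1.25) = 15.0625.
Sum = Σ Δx_i · v(x_i).
Sum = 46.578125.

46.578125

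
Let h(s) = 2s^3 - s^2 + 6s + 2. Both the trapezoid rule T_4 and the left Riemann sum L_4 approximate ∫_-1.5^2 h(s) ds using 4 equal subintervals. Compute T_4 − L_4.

18.375

T_4 ≈ 14.15039.
L_4 ≈ -4.22461.
T_4 − L_4 = 18.375.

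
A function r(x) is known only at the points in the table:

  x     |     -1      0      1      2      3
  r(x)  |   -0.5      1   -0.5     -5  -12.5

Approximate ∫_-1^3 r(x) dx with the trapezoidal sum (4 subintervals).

-11

Δx = 1.
T_4 = (1/2)·[(-0.5) + 2·1 + 2·(-0.5) + 2·(-5) + (-12.5)] = -11.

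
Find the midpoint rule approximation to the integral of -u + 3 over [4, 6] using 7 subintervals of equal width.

Δu = (6 − 4)/7 = 2/7.
Midpoints: 29/7, 31/7, 33/7, 5, 37/7, 39/7, 41/7.
f(29/7) = -8/7, f(31/7) = -10/7, f(33/7) = -12/7, f(5) = -2, f(37/7) = -16/7, f(39/7) = -18/7, f(41/7) = -20/7.
Sum = Δu · [f(29/7) + f(31/7) + f(33/7) + ...].
Sum = -4.

-4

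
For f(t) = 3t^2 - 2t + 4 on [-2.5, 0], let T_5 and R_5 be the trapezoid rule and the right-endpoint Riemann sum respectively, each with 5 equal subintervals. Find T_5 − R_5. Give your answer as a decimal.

T_5 = 32.1875.
R_5 = 26.25.
T_5 − R_5 = 5.9375.

5.9375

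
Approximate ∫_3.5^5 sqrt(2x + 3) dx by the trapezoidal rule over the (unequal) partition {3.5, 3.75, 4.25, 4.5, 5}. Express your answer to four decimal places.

5.0825

Subinterval widths: 0.25, 0.5, 0.25, 0.5.
f(3.5) ≈ 3.1623, f(3.75) ≈ 3.2404, f(4.25) ≈ 3.3912, f(4.5) ≈ 3.4641, f(5) ≈ 3.6056.
On each subinterval the trapezoid contributes (Δx_i/2)·[f(x_{i-1}) + f(x_i)].
Sum ≈ 5.0825.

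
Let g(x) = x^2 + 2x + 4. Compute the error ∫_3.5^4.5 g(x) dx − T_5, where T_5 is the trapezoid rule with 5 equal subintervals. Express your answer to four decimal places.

-0.0067

Exact integral: ∫_3.5^4.5 g(x) dx ≈ 28.083333.
T_5 = 28.09.
Error ≈ 28.083333 − 28.09 ≈ -0.0067.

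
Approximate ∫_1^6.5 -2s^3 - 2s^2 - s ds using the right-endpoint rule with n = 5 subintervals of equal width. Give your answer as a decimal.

Δs = (6.5 − 1)/5 = 1.1.
Right endpoints: 2.1, 3.2, 4.3, 5.4, 6.5.
f(2.1) = -29.442, f(3.2) = -89.216, f(4.3) = -200.294, f(5.4) = -378.648, f(6.5) = -640.25.
Sum = Δs · [f(2.1) + f(3.2) + f(4.3) + f(5.4) + f(6.5)].
Sum = -1471.635.

-1471.635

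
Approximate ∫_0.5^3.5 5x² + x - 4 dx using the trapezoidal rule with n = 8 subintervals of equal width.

65.6015625

Δx = (3.5 − 0.5)/8 = 0.375.
f(0.5) = -2.25, f(0.875) = 0.703125, f(1.25) = 5.0625, f(1.625) = 10.828125, f(2) = 18, f(2.375) = 26.578125, f(2.75) = 36.5625, f(3.125) = 47.953125, f(3.5) = 60.75.
T_8 = (Δx/2)·[f(x_0) + 2f(x_1) + ... + 2f(x_{7}) + f(x_8)].
Sum = 65.6015625.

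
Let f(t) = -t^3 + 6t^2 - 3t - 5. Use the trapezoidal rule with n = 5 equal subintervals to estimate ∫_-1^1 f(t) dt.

Δt = (1 − (-1))/5 = 0.4.
f(-1) = 5, f(-0.6) = -0.824, f(-0.2) = -4.152, f(0.2) = -5.368, f(0.6) = -4.856, f(1) = -3.
T_5 = (Δt/2)·[f(t_0) + 2f(t_1) + ... + 2f(t_{4}) + f(t_5)].
Sum = -5.68.

-5.68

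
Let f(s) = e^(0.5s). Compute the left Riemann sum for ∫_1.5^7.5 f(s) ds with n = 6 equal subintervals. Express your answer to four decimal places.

Δs = (7.5 − 1.5)/6 = 1.
Left endpoints: 1.5, 2.5, 3.5, 4.5, 5.5, 6.5.
f(1.5) ≈ 2.1170, f(2.5) ≈ 3.4903, f(3.5) ≈ 5.7546, f(4.5) ≈ 9.4877, f(5.5) ≈ 15.6426, f(6.5) ≈ 25.7903.
Sum = Δs · [f(1.5) + f(2.5) + f(3.5) + ...].
Sum ≈ 62.2827.

62.2827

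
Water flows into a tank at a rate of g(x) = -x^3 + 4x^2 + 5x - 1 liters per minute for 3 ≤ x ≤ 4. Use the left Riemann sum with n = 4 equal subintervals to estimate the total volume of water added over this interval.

Δx = (4 − 3)/4 = 0.25.
Left endpoints: 3, 3.25, 3.5, 3.75.
g(3) = 23, g(3.25) = 23.171875, g(3.5) = 22.625, g(3.75) = 21.265625.
Sum = Δx · [g(3) + g(3.25) + g(3.5) + g(3.75)].
Sum = 22.515625.

22.515625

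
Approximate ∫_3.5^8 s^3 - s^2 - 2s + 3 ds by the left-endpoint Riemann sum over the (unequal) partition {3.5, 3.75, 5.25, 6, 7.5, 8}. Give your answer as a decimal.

573.45703125

Subinterval widths: 0.25, 1.5, 0.75, 1.5, 0.5.
Left endpoints: 3.5, 3.75, 5.25, 6, 7.5.
f(3.5) = 26.625, f(3.75) = 34.171875, f(5.25) = 109.640625, f(6) = 171, f(7.5) = 353.625.
Sum = Σ Δs_i · f(s_i).
Sum = 573.45703125.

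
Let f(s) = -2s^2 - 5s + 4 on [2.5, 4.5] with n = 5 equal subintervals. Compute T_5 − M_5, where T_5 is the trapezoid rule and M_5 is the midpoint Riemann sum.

T_5 = -77.44.
M_5 = -77.28.
T_5 − M_5 = -0.16.

-0.16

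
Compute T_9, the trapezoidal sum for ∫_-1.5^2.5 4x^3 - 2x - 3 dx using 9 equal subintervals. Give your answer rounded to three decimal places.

Δx = (2.5 − (-1.5))/9 = 4/9.
f(-1.5) = -13.5, f(-19/18) = -8155/1458, f(-11/18) = -3923/1458, f(-1/6) = -145/54, f(5/18) = -5059/1458, f(13/18) = -4283/1458, f(7/6) = 55/54, f(29/18) = 15317/1458, f(37/18) = 40285/1458, f(2.5) = 54.5.
T_9 = (Δx/2)·[f(x_0) + 2f(x_1) + ... + 2f(x_{8}) + f(x_9)].
Sum ≈ 18.790.

18.790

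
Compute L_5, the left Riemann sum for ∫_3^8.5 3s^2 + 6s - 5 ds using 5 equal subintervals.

630.19

Δs = (8.5 − 3)/5 = 1.1.
Left endpoints: 3, 4.1, 5.2, 6.3, 7.4.
f(3) = 40, f(4.1) = 70.03, f(5.2) = 107.32, f(6.3) = 151.87, f(7.4) = 203.68.
Sum = Δs · [f(3) + f(4.1) + f(5.2) + f(6.3) + f(7.4)].
Sum = 630.19.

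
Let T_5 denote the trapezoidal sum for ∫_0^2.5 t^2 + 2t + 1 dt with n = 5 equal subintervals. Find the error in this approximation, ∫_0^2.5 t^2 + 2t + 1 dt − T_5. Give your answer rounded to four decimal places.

-0.1042

Exact integral: ∫_0^2.5 f(t) dt ≈ 13.958333.
T_5 = 14.0625.
Error ≈ 13.958333 − 14.0625 ≈ -0.1042.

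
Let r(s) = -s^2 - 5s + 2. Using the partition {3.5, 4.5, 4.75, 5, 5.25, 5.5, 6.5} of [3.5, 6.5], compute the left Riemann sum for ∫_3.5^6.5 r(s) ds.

-129.71875

Subinterval widths: 1, 0.25, 0.25, 0.25, 0.25, 1.
Left endpoints: 3.5, 4.5, 4.75, 5, 5.25, 5.5.
r(3.5) = -27.75, r(4.5) = -40.75, r(4.75) = -44.3125, r(5) = -48, r(5.25) = -51.8125, r(5.5) = -55.75.
Sum = Σ Δs_i · r(s_i).
Sum = -129.71875.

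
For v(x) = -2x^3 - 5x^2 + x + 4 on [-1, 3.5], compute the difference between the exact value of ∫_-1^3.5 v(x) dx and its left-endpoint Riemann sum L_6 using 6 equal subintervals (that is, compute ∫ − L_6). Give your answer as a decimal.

-47.0390625

Exact integral: ∫_-1^3.5 v(x) dx = -124.03125.
L_6 = -76.9921875.
Error = -124.03125 − (-76.9921875) = -47.0390625.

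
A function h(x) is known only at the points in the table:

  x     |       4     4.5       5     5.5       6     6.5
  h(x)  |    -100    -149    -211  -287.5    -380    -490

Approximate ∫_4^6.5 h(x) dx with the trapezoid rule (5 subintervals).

-661.25

Δx = 0.5.
T_5 = (0.5/2)·[(-100) + 2·(-149) + 2·(-211) + 2·(-287.5) + 2·(-380) + (-490)] = -661.25.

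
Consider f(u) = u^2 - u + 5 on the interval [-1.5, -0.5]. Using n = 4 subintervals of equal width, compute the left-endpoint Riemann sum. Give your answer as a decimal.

Δu = (-0.5 − (-1.5))/4 = 0.25.
Left endpoints: -1.5, -1.25, -1, -0.75.
f(-1.5) = 8.75, f(-1.25) = 7.8125, f(-1) = 7, f(-0.75) = 6.3125.
Sum = Δu · [f(-1.5) + f(-1.25) + f(-1) + f(-0.75)].
Sum = 7.46875.

7.46875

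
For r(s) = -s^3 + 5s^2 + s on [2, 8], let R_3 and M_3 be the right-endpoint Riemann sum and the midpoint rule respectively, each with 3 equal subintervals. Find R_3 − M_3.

R_3 = -388.
M_3 = -130.
R_3 − M_3 = -258.

-258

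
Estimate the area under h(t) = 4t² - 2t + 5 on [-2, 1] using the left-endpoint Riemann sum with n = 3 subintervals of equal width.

Δt = (1 − (-2))/3 = 1.
Left endpoints: -2, -1, 0.
h(-2) = 25, h(-1) = 11, h(0) = 5.
Sum = Δt · [h(-2) + h(-1) + h(0)].
Sum = 41.

41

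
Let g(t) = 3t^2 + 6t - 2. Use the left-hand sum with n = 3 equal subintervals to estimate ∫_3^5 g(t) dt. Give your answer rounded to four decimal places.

122.4444

Δt = (5 − 3)/3 = 2/3.
Left endpoints: 3, 11/3, 13/3.
g(3) = 43, g(11/3) = 181/3, g(13/3) = 241/3.
Sum = Δt · [g(3) + g(11/3) + g(13/3)].
Sum ≈ 122.4444.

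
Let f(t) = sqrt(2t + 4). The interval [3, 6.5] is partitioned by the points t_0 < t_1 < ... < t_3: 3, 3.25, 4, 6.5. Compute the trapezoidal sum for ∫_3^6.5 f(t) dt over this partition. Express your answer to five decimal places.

12.79852

Subinterval widths: 0.25, 0.75, 2.5.
f(3) ≈ 3.16228, f(3.25) ≈ 3.24037, f(4) ≈ 3.46410, f(6.5) ≈ 4.12311.
On each subinterval the trapezoid contributes (Δt_i/2)·[f(t_{i-1}) + f(t_i)].
Sum ≈ 12.79852.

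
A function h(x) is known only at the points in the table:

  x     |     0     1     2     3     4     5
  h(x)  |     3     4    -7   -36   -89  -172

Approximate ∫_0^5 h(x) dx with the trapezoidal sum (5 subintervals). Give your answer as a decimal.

-212.5

Δx = 1.
T_5 = (1/2)·[3 + 2·4 + 2·(-7) + 2·(-36) + 2·(-89) + (-172)] = -212.5.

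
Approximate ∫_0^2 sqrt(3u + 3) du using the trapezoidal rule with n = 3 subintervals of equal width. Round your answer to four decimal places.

4.8319

Δu = (2 − 0)/3 = 2/3.
f(0) ≈ 1.7321, f(2/3) ≈ 2.2361, f(4/3) ≈ 2.6458, f(2) ≈ 3.0000.
T_3 = (Δu/2)·[f(u_0) + 2f(u_1) + 2f(u_2) + f(u_3)].
Sum ≈ 4.8319.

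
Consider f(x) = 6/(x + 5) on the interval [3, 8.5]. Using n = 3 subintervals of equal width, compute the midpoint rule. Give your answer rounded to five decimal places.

3.13107

Δx = (8.5 − 3)/3 = 11/6.
Midpoints: 47/12, 5.75, 91/12.
f(47/12) = 72/107, f(5.75) = 24/43, f(91/12) = 72/151.
Sum = Δx · [f(47/12) + f(5.75) + f(91/12)].
Sum ≈ 3.13107.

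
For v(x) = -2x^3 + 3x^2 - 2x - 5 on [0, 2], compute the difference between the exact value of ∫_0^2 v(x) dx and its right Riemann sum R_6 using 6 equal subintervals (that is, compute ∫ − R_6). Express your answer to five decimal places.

1.44444

Exact integral: ∫_0^2 v(x) dx = -14.
R_6 ≈ -15.4444444.
Error ≈ -14 − (-15.4444444) ≈ 1.44444.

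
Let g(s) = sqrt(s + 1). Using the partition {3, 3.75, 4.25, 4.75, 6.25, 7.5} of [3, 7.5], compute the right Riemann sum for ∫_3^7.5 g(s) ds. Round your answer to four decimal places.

Subinterval widths: 0.75, 0.5, 0.5, 1.5, 1.25.
Right endpoints: 3.75, 4.25, 4.75, 6.25, 7.5.
g(3.75) ≈ 2.1794, g(4.25) ≈ 2.2913, g(4.75) ≈ 2.3979, g(6.25) ≈ 2.6926, g(7.5) ≈ 2.9155.
Sum = Σ Δs_i · g(s_i).
Sum ≈ 11.6624.

11.6624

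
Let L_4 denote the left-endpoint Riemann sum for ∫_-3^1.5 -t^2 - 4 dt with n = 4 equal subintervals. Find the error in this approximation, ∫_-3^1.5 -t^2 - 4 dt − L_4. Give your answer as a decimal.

Exact integral: ∫_-3^1.5 f(t) dt = -28.125.
L_4 = -32.87109375.
Error = -28.125 − (-32.87109375) = 4.74609375.

4.74609375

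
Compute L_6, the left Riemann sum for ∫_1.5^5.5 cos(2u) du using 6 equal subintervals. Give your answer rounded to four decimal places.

Δu = (5.5 − 1.5)/6 = 2/3.
Left endpoints: 1.5, 13/6, 17/6, 3.5, 25/6, 29/6.
f(1.5) ≈ -0.9900, f(13/6) ≈ -0.3700, f(17/6) ≈ 0.8159, f(3.5) ≈ 0.7539, f(25/6) ≈ -0.4612, f(29/6) ≈ -0.9709.
Sum = Δu · [f(1.5) + f(13/6) + f(17/6) + ...].
Sum ≈ -0.8149.

-0.8149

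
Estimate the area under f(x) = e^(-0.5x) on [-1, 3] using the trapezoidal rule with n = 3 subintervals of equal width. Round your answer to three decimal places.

2.956

Δx = (3 − (-1))/3 = 4/3.
f(-1) ≈ 1.649, f(1/3) ≈ 0.846, f(5/3) ≈ 0.435, f(3) ≈ 0.223.
T_3 = (Δx/2)·[f(x_0) + 2f(x_1) + 2f(x_2) + f(x_3)].
Sum ≈ 2.956.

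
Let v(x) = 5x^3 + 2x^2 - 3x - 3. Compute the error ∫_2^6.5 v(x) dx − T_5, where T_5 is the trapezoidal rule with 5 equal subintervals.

-39.943125

Exact integral: ∫_2^6.5 v(x) dx = 2318.203125.
T_5 = 2358.14625.
Error = 2318.203125 − 2358.14625 = -39.943125.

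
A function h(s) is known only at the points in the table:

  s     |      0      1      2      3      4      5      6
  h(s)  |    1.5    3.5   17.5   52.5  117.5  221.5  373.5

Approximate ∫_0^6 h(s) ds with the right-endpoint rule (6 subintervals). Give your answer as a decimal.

786

Δs = 1.
Sum = 1·[3.5 + 17.5 + 52.5 + 117.5 + 221.5 + 373.5] = 786.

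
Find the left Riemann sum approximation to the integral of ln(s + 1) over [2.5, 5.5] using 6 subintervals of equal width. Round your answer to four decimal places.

Δs = (5.5 − 2.5)/6 = 0.5.
Left endpoints: 2.5, 3, 3.5, 4, 4.5, 5.
f(2.5) ≈ 1.2528, f(3) ≈ 1.3863, f(3.5) ≈ 1.5041, f(4) ≈ 1.6094, f(4.5) ≈ 1.7047, f(5) ≈ 1.7918.
Sum = Δs · [f(2.5) + f(3) + f(3.5) + ...].
Sum ≈ 4.6245.

4.6245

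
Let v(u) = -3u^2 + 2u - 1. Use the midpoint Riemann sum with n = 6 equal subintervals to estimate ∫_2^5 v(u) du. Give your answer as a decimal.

Δu = (5 − 2)/6 = 0.5.
Midpoints: 2.25, 2.75, 3.25, 3.75, 4.25, 4.75.
v(2.25) = -11.6875, v(2.75) = -18.1875, v(3.25) = -26.1875, v(3.75) = -35.6875, v(4.25) = -46.6875, v(4.75) = -59.1875.
Sum = Δu · [v(2.25) + v(2.75) + v(3.25) + ...].
Sum = -98.8125.

-98.8125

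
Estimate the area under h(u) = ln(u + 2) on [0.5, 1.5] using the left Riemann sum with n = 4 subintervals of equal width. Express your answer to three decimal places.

1.051

Δu = (1.5 − 0.5)/4 = 0.25.
Left endpoints: 0.5, 0.75, 1, 1.25.
h(0.5) ≈ 0.916, h(0.75) ≈ 1.012, h(1) ≈ 1.099, h(1.25) ≈ 1.179.
Sum = Δu · [h(0.5) + h(0.75) + h(1) + h(1.25)].
Sum ≈ 1.051.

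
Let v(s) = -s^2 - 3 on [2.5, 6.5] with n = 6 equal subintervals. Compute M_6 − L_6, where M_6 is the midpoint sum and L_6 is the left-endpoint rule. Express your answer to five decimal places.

-11.55556

M_6 ≈ -98.1851852.
L_6 ≈ -86.6296296.
M_6 − L_6 ≈ -11.55556.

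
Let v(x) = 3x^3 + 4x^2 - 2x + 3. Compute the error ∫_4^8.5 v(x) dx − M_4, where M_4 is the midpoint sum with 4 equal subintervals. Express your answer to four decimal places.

Exact integral: ∫_4^8.5 v(x) dx = 4413.796875.
M_4 ≈ 4385.201660.
Error ≈ 4413.796875 − 4385.201660 ≈ 28.5952.

28.5952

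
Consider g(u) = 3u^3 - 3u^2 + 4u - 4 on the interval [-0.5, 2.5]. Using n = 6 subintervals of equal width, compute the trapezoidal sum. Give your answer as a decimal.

Δu = (2.5 − (-0.5))/6 = 0.5.
g(-0.5) = -7.125, g(0) = -4, g(0.5) = -2.375, g(1) = 0, g(1.5) = 5.375, g(2) = 16, g(2.5) = 34.125.
T_6 = (Δu/2)·[g(u_0) + 2g(u_1) + ... + 2g(u_{5}) + g(u_6)].
Sum = 14.25.

14.25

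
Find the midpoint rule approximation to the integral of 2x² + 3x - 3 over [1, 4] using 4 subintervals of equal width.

55.21875

Δx = (4 − 1)/4 = 0.75.
Midpoints: 1.375, 2.125, 2.875, 3.625.
f(1.375) = 4.90625, f(2.125) = 12.40625, f(2.875) = 22.15625, f(3.625) = 34.15625.
Sum = Δx · [f(1.375) + f(2.125) + f(2.875) + f(3.625)].
Sum = 55.21875.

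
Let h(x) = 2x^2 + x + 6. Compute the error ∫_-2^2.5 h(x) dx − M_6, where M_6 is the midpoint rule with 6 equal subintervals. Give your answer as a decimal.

0.421875

Exact integral: ∫_-2^2.5 h(x) dx = 43.875.
M_6 = 43.453125.
Error = 43.875 − 43.453125 = 0.421875.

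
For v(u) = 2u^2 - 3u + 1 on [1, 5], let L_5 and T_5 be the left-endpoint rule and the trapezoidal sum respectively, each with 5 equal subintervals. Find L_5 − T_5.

L_5 = 37.12.
T_5 = 51.52.
L_5 − T_5 = -14.4.

-14.4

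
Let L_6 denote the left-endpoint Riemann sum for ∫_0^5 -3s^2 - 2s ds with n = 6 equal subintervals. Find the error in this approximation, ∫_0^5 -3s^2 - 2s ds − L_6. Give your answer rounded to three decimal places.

-33.681

Exact integral: ∫_0^5 f(s) ds = -150.
L_6 ≈ -116.31944.
Error ≈ -150 − (-116.31944) ≈ -33.681.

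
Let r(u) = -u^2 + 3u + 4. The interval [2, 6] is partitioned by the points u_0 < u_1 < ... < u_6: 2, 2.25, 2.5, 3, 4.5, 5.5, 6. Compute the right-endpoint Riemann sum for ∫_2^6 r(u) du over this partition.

Subinterval widths: 0.25, 0.25, 0.5, 1.5, 1, 0.5.
Right endpoints: 2.25, 2.5, 3, 4.5, 5.5, 6.
r(2.25) = 5.6875, r(2.5) = 5.25, r(3) = 4, r(4.5) = -2.75, r(5.5) = -9.75, r(6) = -14.
Sum = Σ Δu_i · r(u_i).
Sum = -16.140625.

-16.140625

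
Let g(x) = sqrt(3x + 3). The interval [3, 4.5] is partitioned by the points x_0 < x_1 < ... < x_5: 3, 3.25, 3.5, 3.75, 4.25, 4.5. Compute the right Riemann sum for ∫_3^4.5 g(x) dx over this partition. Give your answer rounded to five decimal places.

5.75478

Subinterval widths: 0.25, 0.25, 0.25, 0.5, 0.25.
Right endpoints: 3.25, 3.5, 3.75, 4.25, 4.5.
g(3.25) ≈ 3.57071, g(3.5) ≈ 3.67423, g(3.75) ≈ 3.77492, g(4.25) ≈ 3.96863, g(4.5) ≈ 4.06202.
Sum = Σ Δx_i · g(x_i).
Sum ≈ 5.75478.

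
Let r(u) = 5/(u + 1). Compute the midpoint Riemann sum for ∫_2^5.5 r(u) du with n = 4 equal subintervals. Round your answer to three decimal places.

Δu = (5.5 − 2)/4 = 0.875.
Midpoints: 2.4375, 3.3125, 4.1875, 5.0625.
r(2.4375) = 16/11, r(3.3125) = 80/69, r(4.1875) = 80/83, r(5.0625) = 80/97.
Sum = Δu · [r(2.4375) + r(3.3125) + r(4.1875) + r(5.0625)].
Sum ≈ 3.852.

3.852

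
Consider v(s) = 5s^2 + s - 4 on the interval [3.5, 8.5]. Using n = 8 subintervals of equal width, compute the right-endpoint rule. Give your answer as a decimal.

Δs = (8.5 − 3.5)/8 = 0.625.
Right endpoints: 4.125, 4.75, 5.375, 6, 6.625, 7.25, 7.875, 8.5.
v(4.125) = 85.203125, v(4.75) = 113.5625, v(5.375) = 145.828125, v(6) = 182, v(6.625) = 222.078125, v(7.25) = 266.0625, v(7.875) = 313.953125, v(8.5) = 365.75.
Sum = Δs · [v(4.125) + v(4.75) + v(5.375) + ...].
Sum = 1059.0234375.

1059.0234375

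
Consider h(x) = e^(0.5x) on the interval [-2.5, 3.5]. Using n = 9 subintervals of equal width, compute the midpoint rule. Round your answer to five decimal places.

10.88573

Δx = (3.5 − (-2.5))/9 = 2/3.
Midpoints: -13/6, -1.5, -5/6, -1/6, 0.5, 7/6, 11/6, 2.5, 19/6.
h(-13/6) ≈ 0.33847, h(-1.5) ≈ 0.47237, h(-5/6) ≈ 0.65924, h(-1/6) ≈ 0.92004, h(0.5) ≈ 1.28403, h(7/6) ≈ 1.79200, h(11/6) ≈ 2.50094, h(2.5) ≈ 3.49034, h(19/6) ≈ 4.87117.
Sum = Δx · [h(-13/6) + h(-1.5) + h(-5/6) + ...].
Sum ≈ 10.88573.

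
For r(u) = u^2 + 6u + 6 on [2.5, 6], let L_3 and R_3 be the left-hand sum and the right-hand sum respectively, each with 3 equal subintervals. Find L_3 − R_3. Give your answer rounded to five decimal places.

-59.20833

L_3 ≈ 148.2314815.
R_3 ≈ 207.4398148.
L_3 − R_3 ≈ -59.20833.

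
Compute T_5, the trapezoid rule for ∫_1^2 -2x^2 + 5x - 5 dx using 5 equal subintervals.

-2.18

Δx = (2 − 1)/5 = 0.2.
f(1) = -2, f(1.2) = -1.88, f(1.4) = -1.92, f(1.6) = -2.12, f(1.8) = -2.48, f(2) = -3.
T_5 = (Δx/2)·[f(x_0) + 2f(x_1) + ... + 2f(x_{4}) + f(x_5)].
Sum = -2.18.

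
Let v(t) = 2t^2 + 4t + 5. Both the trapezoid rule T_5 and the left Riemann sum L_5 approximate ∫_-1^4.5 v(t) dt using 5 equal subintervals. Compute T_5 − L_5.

T_5 = 129.635.
L_5 = 96.36.
T_5 − L_5 = 33.275.

33.275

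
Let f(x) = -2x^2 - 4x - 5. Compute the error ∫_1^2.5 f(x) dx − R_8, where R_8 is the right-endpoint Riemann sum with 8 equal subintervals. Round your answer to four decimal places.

1.5645

Exact integral: ∫_1^2.5 f(x) dx = -27.75.
R_8 ≈ -29.314453.
Error ≈ -27.75 − (-29.314453) ≈ 1.5645.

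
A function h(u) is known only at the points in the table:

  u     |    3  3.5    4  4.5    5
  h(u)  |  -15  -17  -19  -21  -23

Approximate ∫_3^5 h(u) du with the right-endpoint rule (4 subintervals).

Δu = 0.5.
Sum = 0.5·[(-17) + (-19) + (-21) + (-23)] = -40.

-40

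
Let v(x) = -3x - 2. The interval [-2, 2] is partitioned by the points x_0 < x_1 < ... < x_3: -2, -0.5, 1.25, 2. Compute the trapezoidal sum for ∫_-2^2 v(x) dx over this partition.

Subinterval widths: 1.5, 1.75, 0.75.
v(-2) = 4, v(-0.5) = -0.5, v(1.25) = -5.75, v(2) = -8.
On each subinterval the trapezoid contributes (Δx_i/2)·[v(x_{i-1}) + v(x_i)].
Sum = -8.

-8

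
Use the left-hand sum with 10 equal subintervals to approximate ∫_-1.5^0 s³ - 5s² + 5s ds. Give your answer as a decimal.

-14.21578125

Δs = (0 − (-1.5))/10 = 0.15.
Left endpoints: -1.5, -1.35, -1.2, -1.05, -0.9, -0.75, -0.6, -0.45, -0.3, -0.15.
f(-1.5) = -22.125, f(-1.35) = -18.322875, f(-1.2) = -14.928, f(-1.05) = -11.920125, f(-0.9) = -9.279, f(-0.75) = -6.984375, f(-0.6) = -5.016, f(-0.45) = -3.353625, f(-0.3) = -1.977, f(-0.15) = -0.865875.
Sum = Δs · [f(-1.5) + f(-1.35) + f(-1.2) + ...].
Sum = -14.21578125.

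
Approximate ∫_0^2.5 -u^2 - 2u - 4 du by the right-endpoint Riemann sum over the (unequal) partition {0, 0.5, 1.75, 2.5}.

-27.265625

Subinterval widths: 0.5, 1.25, 0.75.
Right endpoints: 0.5, 1.75, 2.5.
f(0.5) = -5.25, f(1.75) = -10.5625, f(2.5) = -15.25.
Sum = Σ Δu_i · f(u_i).
Sum = -27.265625.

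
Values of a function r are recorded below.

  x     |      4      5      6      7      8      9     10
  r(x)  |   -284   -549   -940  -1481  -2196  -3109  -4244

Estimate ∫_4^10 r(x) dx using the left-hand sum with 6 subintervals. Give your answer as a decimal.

-8559

Δx = 1.
Sum = 1·[(-284) + (-549) + (-940) + (-1481) + (-2196) + (-3109)] = -8559.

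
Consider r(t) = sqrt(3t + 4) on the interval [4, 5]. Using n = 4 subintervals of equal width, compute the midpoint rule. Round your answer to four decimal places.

Δt = (5 − 4)/4 = 0.25.
Midpoints: 4.125, 4.375, 4.625, 4.875.
r(4.125) ≈ 4.0466, r(4.375) ≈ 4.1382, r(4.625) ≈ 4.2279, r(4.875) ≈ 4.3157.
Sum = Δt · [r(4.125) + r(4.375) + r(4.625) + r(4.875)].
Sum ≈ 4.1821.

4.1821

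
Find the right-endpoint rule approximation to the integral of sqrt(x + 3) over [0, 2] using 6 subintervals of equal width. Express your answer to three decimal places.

4.073

Δx = (2 − 0)/6 = 1/3.
Right endpoints: 1/3, 2/3, 1, 4/3, 5/3, 2.
f(1/3) ≈ 1.826, f(2/3) ≈ 1.915, f(1) ≈ 2.000, f(4/3) ≈ 2.082, f(5/3) ≈ 2.160, f(2) ≈ 2.236.
Sum = Δx · [f(1/3) + f(2/3) + f(1) + ...].
Sum ≈ 4.073.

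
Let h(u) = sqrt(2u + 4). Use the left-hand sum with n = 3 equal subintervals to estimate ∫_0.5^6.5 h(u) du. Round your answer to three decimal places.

Δu = (6.5 − 0.5)/3 = 2.
Left endpoints: 0.5, 2.5, 4.5.
h(0.5) ≈ 2.236, h(2.5) ≈ 3.000, h(4.5) ≈ 3.606.
Sum = Δu · [h(0.5) + h(2.5) + h(4.5)].
Sum ≈ 17.683.

17.683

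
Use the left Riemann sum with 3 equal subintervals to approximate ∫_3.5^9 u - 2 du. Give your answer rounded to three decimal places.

18.333

Δu = (9 − 3.5)/3 = 11/6.
Left endpoints: 3.5, 16/3, 43/6.
f(3.5) = 1.5, f(16/3) = 10/3, f(43/6) = 31/6.
Sum = Δu · [f(3.5) + f(16/3) + f(43/6)].
Sum ≈ 18.333.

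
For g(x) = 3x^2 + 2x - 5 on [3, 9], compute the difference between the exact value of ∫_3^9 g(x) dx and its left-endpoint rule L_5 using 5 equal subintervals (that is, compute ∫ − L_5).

Exact integral: ∫_3^9 g(x) dx = 744.
L_5 = 611.52.
Error = 744 − 611.52 = 132.48.

132.48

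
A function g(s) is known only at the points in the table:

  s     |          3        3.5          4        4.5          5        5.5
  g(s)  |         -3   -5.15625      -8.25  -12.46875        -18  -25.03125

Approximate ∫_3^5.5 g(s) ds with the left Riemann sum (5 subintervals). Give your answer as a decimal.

-23.4375

Δs = 0.5.
Sum = 0.5·[(-3) + (-5.15625) + (-8.25) + (-12.46875) + (-18)] = -23.4375.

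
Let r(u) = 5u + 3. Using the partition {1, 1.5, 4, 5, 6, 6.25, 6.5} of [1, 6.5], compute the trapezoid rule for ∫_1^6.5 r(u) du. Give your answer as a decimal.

Subinterval widths: 0.5, 2.5, 1, 1, 0.25, 0.25.
r(1) = 8, r(1.5) = 10.5, r(4) = 23, r(5) = 28, r(6) = 33, r(6.25) = 34.25, r(6.5) = 35.5.
On each subinterval the trapezoid contributes (Δu_i/2)·[r(u_{i-1}) + r(u_i)].
Sum = 119.625.

119.625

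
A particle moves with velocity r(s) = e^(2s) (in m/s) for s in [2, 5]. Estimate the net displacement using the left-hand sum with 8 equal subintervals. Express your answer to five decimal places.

Δs = (5 − 2)/8 = 0.375.
Left endpoints: 2, 2.375, 2.75, 3.125, 3.5, 3.875, 4.25, 4.625.
r(2) ≈ 54.59815, r(2.375) ≈ 115.58428, r(2.75) ≈ 244.69193, r(3.125) ≈ 518.01282, r(3.5) ≈ 1096.63316, r(3.875) ≈ 2321.57241, r(4.25) ≈ 4914.76884, r(4.625) ≈ 10404.56572.
Sum = Δs · [r(2) + r(2.375) + r(2.75) + ...].
Sum ≈ 7376.41025.

7376.41025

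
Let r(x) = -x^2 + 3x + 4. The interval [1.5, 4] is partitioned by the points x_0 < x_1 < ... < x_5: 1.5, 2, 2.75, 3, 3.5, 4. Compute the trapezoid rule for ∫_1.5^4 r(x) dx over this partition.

10.28125

Subinterval widths: 0.5, 0.75, 0.25, 0.5, 0.5.
r(1.5) = 6.25, r(2) = 6, r(2.75) = 4.6875, r(3) = 4, r(3.5) = 2.25, r(4) = 0.
On each subinterval the trapezoid contributes (Δx_i/2)·[r(x_{i-1}) + r(x_i)].
Sum = 10.28125.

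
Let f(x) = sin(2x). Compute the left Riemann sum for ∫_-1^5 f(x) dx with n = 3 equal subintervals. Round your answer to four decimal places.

Δx = (5 − (-1))/3 = 2.
Left endpoints: -1, 1, 3.
f(-1) ≈ -0.9093, f(1) ≈ 0.9093, f(3) ≈ -0.2794.
Sum = Δx · [f(-1) + f(1) + f(3)].
Sum ≈ -0.5588.

-0.5588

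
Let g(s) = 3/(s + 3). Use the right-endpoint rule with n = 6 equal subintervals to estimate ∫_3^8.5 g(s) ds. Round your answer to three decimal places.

1.846

Δs = (8.5 − 3)/6 = 11/12.
Right endpoints: 47/12, 29/6, 5.75, 20/3, 91/12, 8.5.
g(47/12) = 36/83, g(29/6) = 18/47, g(5.75) = 12/35, g(20/3) = 9/29, g(91/12) = 36/127, g(8.5) = 6/23.
Sum = Δs · [g(47/12) + g(29/6) + g(5.75) + ...].
Sum ≈ 1.846.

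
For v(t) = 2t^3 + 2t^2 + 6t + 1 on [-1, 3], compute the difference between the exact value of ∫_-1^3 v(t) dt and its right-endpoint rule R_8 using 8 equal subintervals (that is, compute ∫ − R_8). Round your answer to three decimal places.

-25.333

Exact integral: ∫_-1^3 v(t) dt ≈ 86.66667.
R_8 = 112.
Error ≈ 86.66667 − 112 ≈ -25.333.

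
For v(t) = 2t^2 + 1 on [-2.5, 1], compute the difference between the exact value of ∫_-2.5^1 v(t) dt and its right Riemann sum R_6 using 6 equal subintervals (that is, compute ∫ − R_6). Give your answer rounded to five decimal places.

Exact integral: ∫_-2.5^1 v(t) dt ≈ 14.5833333.
R_6 ≈ 11.9178241.
Error ≈ 14.5833333 − 11.9178241 ≈ 2.66551.

2.66551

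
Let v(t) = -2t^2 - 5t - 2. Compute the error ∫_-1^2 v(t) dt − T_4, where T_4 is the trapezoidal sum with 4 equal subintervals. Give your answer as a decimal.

Exact integral: ∫_-1^2 v(t) dt = -19.5.
T_4 = -20.0625.
Error = -19.5 − (-20.0625) = 0.5625.

0.5625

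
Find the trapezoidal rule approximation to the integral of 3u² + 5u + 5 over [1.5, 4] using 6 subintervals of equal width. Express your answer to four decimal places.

107.7170

Δu = (4 − 1.5)/6 = 5/12.
f(1.5) = 19.25, f(23/12) = 1229/48, f(7/3) = 33, f(2.75) = 41.4375, f(19/6) = 611/12, f(43/12) = 61.4375, f(4) = 73.
T_6 = (Δu/2)·[f(u_0) + 2f(u_1) + ... + 2f(u_{5}) + f(u_6)].
Sum ≈ 107.7170.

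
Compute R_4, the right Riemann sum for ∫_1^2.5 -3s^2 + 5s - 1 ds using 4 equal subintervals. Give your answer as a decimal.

-4.65234375

Δs = (2.5 − 1)/4 = 0.375.
Right endpoints: 1.375, 1.75, 2.125, 2.5.
f(1.375) = 0.203125, f(1.75) = -1.4375, f(2.125) = -3.921875, f(2.5) = -7.25.
Sum = Δs · [f(1.375) + f(1.75) + f(2.125) + f(2.5)].
Sum = -4.65234375.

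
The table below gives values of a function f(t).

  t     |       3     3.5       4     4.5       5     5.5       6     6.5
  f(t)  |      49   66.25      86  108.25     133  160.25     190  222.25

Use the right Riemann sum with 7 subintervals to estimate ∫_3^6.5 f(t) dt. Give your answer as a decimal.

483

Δt = 0.5.
Sum = 0.5·[66.25 + 86 + 108.25 + 133 + 160.25 + 190 + 222.25] = 483.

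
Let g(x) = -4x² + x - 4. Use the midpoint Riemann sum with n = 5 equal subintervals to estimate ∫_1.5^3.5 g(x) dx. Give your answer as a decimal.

Δx = (3.5 − 1.5)/5 = 0.4.
Midpoints: 1.7, 2.1, 2.5, 2.9, 3.3.
g(1.7) = -13.86, g(2.1) = -19.54, g(2.5) = -26.5, g(2.9) = -34.74, g(3.3) = -44.26.
Sum = Δx · [g(1.7) + g(2.1) + g(2.5) + g(2.9) + g(3.3)].
Sum = -55.56.

-55.56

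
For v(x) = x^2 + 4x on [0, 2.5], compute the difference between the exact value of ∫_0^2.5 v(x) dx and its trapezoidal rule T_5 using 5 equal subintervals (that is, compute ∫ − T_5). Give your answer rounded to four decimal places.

-0.1042

Exact integral: ∫_0^2.5 v(x) dx ≈ 17.708333.
T_5 = 17.8125.
Error ≈ 17.708333 − 17.8125 ≈ -0.1042.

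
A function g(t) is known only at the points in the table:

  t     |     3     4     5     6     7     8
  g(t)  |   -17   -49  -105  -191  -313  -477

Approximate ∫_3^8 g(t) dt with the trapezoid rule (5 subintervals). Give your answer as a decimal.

-905

Δt = 1.
T_5 = (1/2)·[(-17) + 2·(-49) + 2·(-105) + 2·(-191) + 2·(-313) + (-477)] = -905.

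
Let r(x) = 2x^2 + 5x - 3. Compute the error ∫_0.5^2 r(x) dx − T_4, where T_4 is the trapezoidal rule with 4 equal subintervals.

-0.0703125

Exact integral: ∫_0.5^2 r(x) dx = 10.125.
T_4 = 10.1953125.
Error = 10.125 − 10.1953125 = -0.0703125.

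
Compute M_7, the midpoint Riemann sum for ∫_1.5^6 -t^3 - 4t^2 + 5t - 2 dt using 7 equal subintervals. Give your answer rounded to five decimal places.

Δt = (6 − 1.5)/7 = 9/14.
Midpoints: 51/28, 69/28, 87/28, 3.75, 123/28, 141/28, 159/28.
f(51/28) = -267947/21952, f(69/28) = -635165/21952, f(87/28) = -1209095/21952, f(3.75) = -92.234375, f(123/28) = -3117059/21952, f(141/28) = -4521077/21952, f(159/28) = -6271775/21952.
Sum = Δt · [f(51/28) + f(69/28) + f(87/28) + ...].
Sum ≈ -528.49601.

-528.49601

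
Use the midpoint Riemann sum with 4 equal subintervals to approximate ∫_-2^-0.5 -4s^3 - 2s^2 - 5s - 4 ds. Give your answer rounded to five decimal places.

13.83398

Δs = (-0.5 − (-2))/4 = 0.375.
Midpoints: -1.8125, -1.4375, -1.0625, -0.6875.
f(-1.8125) = 22845/1024, f(-1.4375) = 11199/1024, f(-1.0625) = 3945/1024, f(-0.6875) = -213/1024.
Sum = Δs · [f(-1.8125) + f(-1.4375) + f(-1.0625) + f(-0.6875)].
Sum ≈ 13.83398.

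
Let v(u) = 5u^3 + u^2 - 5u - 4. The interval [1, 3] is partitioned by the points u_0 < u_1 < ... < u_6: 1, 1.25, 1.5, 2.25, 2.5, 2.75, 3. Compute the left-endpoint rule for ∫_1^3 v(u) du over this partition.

Subinterval widths: 0.25, 0.25, 0.75, 0.25, 0.25, 0.25.
Left endpoints: 1, 1.25, 1.5, 2.25, 2.5, 2.75.
v(1) = -3, v(1.25) = 1.078125, v(1.5) = 7.625, v(2.25) = 46.765625, v(2.5) = 67.875, v(2.75) = 93.796875.
Sum = Σ Δu_i · v(u_i).
Sum = 57.34765625.

57.34765625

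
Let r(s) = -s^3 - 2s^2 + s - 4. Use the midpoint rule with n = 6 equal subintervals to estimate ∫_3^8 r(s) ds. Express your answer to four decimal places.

Δs = (8 − 3)/6 = 5/6.
Midpoints: 41/12, 4.25, 61/12, 71/12, 6.75, 91/12.
r(41/12) = -110273/1728, r(4.25) = -112.640625, r(61/12) = -314413/1728, r(71/12) = -475583/1728, r(6.75) = -395.921875, r(91/12) = -946123/1728.
Sum = Δs · [r(41/12) + r(4.25) + r(61/12) + ...].
Sum ≈ -1314.2303.

-1314.2303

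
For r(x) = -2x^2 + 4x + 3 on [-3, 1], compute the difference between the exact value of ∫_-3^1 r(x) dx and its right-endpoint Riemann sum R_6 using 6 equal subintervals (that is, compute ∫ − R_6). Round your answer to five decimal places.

-10.07407

Exact integral: ∫_-3^1 r(x) dx ≈ -22.6666667.
R_6 ≈ -12.5925926.
Error ≈ -22.6666667 − (-12.5925926) ≈ -10.07407.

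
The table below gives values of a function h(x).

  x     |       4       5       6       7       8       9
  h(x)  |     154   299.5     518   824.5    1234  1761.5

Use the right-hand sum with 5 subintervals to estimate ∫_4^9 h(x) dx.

4637.5

Δx = 1.
Sum = 1·[299.5 + 518 + 824.5 + 1234 + 1761.5] = 4637.5.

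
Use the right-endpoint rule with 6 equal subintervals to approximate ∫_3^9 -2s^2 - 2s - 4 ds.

-644

Δs = (9 − 3)/6 = 1.
Right endpoints: 4, 5, 6, 7, 8, 9.
f(4) = -44, f(5) = -64, f(6) = -88, f(7) = -116, f(8) = -148, f(9) = -184.
Sum = Δs · [f(4) + f(5) + f(6) + ...].
Sum = -644.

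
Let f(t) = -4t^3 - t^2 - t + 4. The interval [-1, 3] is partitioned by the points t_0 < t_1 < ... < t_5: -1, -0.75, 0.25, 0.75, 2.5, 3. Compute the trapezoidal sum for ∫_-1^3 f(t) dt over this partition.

-96.140625

Subinterval widths: 0.25, 1, 0.5, 1.75, 0.5.
f(-1) = 8, f(-0.75) = 5.875, f(0.25) = 3.625, f(0.75) = 1, f(2.5) = -67.25, f(3) = -116.
On each subinterval the trapezoid contributes (Δt_i/2)·[f(t_{i-1}) + f(t_i)].
Sum = -96.140625.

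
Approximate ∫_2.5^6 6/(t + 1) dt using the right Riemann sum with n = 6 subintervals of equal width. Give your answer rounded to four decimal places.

3.9193

Δt = (6 − 2.5)/6 = 7/12.
Right endpoints: 37/12, 11/3, 4.25, 29/6, 65/12, 6.
f(37/12) = 72/49, f(11/3) = 9/7, f(4.25) = 8/7, f(29/6) = 36/35, f(65/12) = 72/77, f(6) = 6/7.
Sum = Δt · [f(37/12) + f(11/3) + f(4.25) + ...].
Sum ≈ 3.9193.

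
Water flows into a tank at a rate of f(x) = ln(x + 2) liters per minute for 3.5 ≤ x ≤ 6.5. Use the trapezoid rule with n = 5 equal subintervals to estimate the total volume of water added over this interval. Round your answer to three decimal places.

Δx = (6.5 − 3.5)/5 = 0.6.
f(3.5) ≈ 1.705, f(4.1) ≈ 1.808, f(4.7) ≈ 1.902, f(5.3) ≈ 1.988, f(5.9) ≈ 2.067, f(6.5) ≈ 2.140.
T_5 = (Δx/2)·[f(x_0) + 2f(x_1) + ... + 2f(x_{4}) + f(x_5)].
Sum ≈ 5.813.

5.813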